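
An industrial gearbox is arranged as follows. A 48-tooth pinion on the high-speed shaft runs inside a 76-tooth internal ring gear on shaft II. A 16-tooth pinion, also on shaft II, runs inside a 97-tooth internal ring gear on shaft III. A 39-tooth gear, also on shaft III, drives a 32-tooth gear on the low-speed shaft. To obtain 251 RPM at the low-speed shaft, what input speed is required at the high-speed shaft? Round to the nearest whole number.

1977 RPM

Overall ratio R = 1.5833 × 6.0625 × 0.82051 = 7.8761.
Required input speed = output speed × R = 251 × 7.8761 = 1976.9 RPM.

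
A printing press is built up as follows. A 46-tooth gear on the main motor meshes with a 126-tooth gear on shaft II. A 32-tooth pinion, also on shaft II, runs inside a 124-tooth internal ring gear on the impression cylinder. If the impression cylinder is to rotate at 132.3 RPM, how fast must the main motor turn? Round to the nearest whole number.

Overall ratio R = 2.7391 × 3.875 = 10.614.
Required input speed = output speed × R = 132.3 × 10.614 = 1404.2 RPM.

1404 RPM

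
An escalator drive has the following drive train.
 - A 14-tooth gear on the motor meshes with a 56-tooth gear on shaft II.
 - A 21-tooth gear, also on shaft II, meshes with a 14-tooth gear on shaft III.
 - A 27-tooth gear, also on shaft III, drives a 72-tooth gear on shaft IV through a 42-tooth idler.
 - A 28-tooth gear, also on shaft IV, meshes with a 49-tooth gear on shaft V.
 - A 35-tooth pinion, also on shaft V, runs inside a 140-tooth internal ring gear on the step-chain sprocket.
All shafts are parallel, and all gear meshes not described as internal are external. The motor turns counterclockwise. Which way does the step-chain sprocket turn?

clockwise

the motor → shaft II: external mesh, 1 reversal → CW.
shaft II → shaft III: external mesh, 1 reversal → CCW.
shaft III → shaft IV: driver → idler → driven is 2 external meshes, 2 reversals → CCW.
shaft IV → shaft V: external mesh, 1 reversal → CW.
shaft V → the step-chain sprocket: internal mesh, same direction → CW.
5 reversals in total — an odd number — so the step-chain sprocket turns opposite to the motor.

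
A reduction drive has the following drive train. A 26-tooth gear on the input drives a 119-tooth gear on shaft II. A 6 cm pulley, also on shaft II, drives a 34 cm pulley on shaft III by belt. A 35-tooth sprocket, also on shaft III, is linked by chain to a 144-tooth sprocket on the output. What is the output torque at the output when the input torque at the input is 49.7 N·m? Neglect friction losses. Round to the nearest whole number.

5303 N·m

Gear mesh: ratio = 119/26 = 4.5769; torque at shaft II = 49.7 × 4.5769 = 227.47 N·m.
Belt: ratio = 34/6 = 5.6667; torque at shaft III = 227.47 × 5.6667 = 1289 N·m.
Chain: ratio = 144/35 = 4.1143; torque at the output = 1289 × 4.1143 = 5303.4 N·m.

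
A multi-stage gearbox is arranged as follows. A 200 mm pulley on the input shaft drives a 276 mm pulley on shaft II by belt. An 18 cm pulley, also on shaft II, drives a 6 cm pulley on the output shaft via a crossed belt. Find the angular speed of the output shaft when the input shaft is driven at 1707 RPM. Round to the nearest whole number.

3711 RPM

the input shaft → shaft II (belt, 276/200): 1707 ÷ 1.38 = 1237 RPM
shaft II → the output shaft (belt, 6/18): 1237 ÷ 0.33333 = 3710.9 RPM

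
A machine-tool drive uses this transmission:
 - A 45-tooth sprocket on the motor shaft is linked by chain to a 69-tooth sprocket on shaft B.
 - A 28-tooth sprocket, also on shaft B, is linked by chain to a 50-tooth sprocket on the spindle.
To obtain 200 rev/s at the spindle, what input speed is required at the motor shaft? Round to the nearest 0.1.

Overall ratio R = 1.5333 × 1.7857 = 2.7381.
Required input speed = output speed × R = 200 × 2.7381 = 547.62 rev/s.

547.6 rev/s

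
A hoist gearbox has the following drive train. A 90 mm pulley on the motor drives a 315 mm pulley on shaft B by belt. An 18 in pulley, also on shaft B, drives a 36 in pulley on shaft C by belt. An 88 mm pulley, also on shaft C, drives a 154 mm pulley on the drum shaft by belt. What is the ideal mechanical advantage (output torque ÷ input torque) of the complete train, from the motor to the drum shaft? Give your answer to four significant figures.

Each stage contributes driven/driver: belt 315/90 = 3.5, belt 36/18 = 2, belt 154/88 = 1.75.
Overall: 3.5 × 2 × 1.75 = 12.25.

12.25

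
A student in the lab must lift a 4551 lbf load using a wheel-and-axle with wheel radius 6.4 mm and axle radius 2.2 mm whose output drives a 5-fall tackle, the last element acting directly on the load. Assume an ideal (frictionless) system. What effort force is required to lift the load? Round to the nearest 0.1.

Wheel-and-axle MA = R/r = 6.4/2.2 = 2.9091.
Block-and-tackle MA = number of supporting rope parts = 5.
Combined ideal MA = 2.9091 × 5 = 14.545.
Effort = load / MA = 4551 / 14.545 = 312.88 lbf.

312.9 lbf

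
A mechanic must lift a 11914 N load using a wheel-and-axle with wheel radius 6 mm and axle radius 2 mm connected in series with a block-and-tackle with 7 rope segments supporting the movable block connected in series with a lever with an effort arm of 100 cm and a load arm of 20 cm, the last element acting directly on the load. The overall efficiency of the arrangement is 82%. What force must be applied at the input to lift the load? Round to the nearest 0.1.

Wheel-and-axle MA = R/r = 6/2 = 3.
Block-and-tackle MA = number of supporting rope parts = 7.
Lever MA = effort arm / load arm = 100/20 = 5.
Combined ideal MA = 3 × 7 × 5 = 105.
Actual MA = 105 × 0.82 = 86.1.
Effort = load / actual MA = 11914 / 86.1 = 138.37 N.

138.4 N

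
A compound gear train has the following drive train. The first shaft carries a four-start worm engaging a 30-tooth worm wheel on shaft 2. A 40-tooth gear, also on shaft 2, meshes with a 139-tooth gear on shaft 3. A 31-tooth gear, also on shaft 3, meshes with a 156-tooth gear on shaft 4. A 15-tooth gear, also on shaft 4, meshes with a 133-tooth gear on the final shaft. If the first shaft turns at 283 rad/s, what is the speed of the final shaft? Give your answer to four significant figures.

worm 30/4 = 7.5 → 283/7.5 = 37.733 rad/s
gear mesh 139/40 = 3.475 → 37.733/3.475 = 10.859 rad/s
gear mesh 156/31 = 5.0323 → 10.859/5.0323 = 2.1578 rad/s
gear mesh 133/15 = 8.8667 → 2.1578/8.8667 = 0.24336 rad/s

0.2434 rad/s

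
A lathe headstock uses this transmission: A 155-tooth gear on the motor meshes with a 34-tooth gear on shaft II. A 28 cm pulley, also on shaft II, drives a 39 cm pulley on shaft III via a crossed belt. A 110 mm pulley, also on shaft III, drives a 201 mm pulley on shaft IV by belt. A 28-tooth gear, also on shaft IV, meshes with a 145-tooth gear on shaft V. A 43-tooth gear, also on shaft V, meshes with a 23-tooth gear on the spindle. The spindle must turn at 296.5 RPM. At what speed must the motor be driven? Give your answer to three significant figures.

Overall ratio R = 0.21935 × 1.3929 × 1.8273 × 5.1786 × 0.53488 = 1.5464.
Required input speed = output speed × R = 296.5 × 1.5464 = 458.51 RPM.

459 RPM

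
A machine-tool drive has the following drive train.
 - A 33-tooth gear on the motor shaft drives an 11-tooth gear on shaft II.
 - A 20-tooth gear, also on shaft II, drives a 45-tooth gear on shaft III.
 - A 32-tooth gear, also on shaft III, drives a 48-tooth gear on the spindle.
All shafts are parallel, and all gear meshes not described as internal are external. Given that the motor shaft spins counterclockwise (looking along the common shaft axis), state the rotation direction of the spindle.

the motor shaft → shaft II: external mesh, 1 reversal → CW.
shaft II → shaft III: external mesh, 1 reversal → CCW.
shaft III → the spindle: external mesh, 1 reversal → CW.
3 reversals in total — an odd number — so the spindle turns opposite to the motor shaft.

clockwise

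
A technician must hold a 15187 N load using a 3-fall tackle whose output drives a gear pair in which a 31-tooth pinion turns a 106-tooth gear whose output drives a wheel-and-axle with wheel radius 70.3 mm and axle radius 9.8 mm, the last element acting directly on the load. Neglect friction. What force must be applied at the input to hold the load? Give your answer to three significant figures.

206 N

Block-and-tackle MA = number of supporting rope parts = 3.
Gear pair MA = 106/31 = 3.4194.
Wheel-and-axle MA = R/r = 70.3/9.8 = 7.1735.
Combined ideal MA = 3 × 3.4194 × 7.1735 = 73.586.
Effort = load / MA = 15187 / 73.586 = 206.38 N.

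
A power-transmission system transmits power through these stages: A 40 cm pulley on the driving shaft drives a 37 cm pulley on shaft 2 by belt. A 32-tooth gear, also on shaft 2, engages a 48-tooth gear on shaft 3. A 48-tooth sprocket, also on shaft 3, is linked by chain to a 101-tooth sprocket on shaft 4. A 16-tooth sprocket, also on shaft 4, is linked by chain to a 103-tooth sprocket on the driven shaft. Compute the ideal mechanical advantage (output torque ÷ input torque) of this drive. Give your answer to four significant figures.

18.79

Each stage contributes driven/driver: belt 37/40 = 0.925, gear mesh 48/32 = 1.5, chain 101/48 = 2.1042, chain 103/16 = 6.4375.
Overall: 0.925 × 1.5 × 2.1042 × 6.4375 = 18.794.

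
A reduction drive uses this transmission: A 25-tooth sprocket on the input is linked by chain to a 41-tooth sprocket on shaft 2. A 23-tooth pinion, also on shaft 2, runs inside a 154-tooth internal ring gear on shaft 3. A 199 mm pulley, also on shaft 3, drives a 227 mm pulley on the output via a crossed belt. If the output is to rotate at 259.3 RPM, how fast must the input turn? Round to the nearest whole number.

Overall ratio R = 1.64 × 6.6957 × 1.1407 = 12.526.
Required input speed = output speed × R = 259.3 × 12.526 = 3248 RPM.

3248 RPM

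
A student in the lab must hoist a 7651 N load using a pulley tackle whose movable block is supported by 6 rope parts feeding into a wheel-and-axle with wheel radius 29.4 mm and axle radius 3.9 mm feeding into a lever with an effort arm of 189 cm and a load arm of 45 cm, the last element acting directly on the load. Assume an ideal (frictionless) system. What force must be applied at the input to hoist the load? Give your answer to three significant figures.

Block-and-tackle MA = number of supporting rope parts = 6.
Wheel-and-axle MA = R/r = 29.4/3.9 = 7.5385.
Lever MA = effort arm / load arm = 189/45 = 4.2.
Combined ideal MA = 6 × 7.5385 × 4.2 = 189.97.
Effort = load / MA = 7651 / 189.97 = 40.275 N.

40.3 N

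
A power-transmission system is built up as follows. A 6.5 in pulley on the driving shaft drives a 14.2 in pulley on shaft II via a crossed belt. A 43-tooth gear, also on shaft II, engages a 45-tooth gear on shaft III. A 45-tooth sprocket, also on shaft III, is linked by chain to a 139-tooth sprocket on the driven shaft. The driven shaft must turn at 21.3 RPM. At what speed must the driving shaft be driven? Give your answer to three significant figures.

150 RPM

Overall ratio R = 2.1846 × 1.0465 × 3.0889 = 7.0619.
Required input speed = output speed × R = 21.3 × 7.0619 = 150.42 RPM.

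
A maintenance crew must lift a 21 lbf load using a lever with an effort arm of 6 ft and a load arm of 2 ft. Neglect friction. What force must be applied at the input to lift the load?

7 lbf

Lever MA = effort arm / load arm = 6/2 = 3.
Effort = load / MA = 21 / 3 = 7 lbf.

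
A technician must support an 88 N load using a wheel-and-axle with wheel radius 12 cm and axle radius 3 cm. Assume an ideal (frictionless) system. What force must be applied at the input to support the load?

Wheel-and-axle MA = R/r = 12/3 = 4.
Effort = load / MA = 88 / 4 = 22 N.

22 N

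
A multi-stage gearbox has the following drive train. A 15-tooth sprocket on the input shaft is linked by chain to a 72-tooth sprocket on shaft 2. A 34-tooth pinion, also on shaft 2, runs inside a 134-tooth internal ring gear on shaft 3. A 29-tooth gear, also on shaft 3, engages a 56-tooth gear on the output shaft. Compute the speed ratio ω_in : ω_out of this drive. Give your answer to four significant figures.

36.53

Each stage contributes driven/driver: chain 72/15 = 4.8, internal gear 134/34 = 3.9412, gear mesh 56/29 = 1.931.
Overall: 4.8 × 3.9412 × 1.931 = 36.531.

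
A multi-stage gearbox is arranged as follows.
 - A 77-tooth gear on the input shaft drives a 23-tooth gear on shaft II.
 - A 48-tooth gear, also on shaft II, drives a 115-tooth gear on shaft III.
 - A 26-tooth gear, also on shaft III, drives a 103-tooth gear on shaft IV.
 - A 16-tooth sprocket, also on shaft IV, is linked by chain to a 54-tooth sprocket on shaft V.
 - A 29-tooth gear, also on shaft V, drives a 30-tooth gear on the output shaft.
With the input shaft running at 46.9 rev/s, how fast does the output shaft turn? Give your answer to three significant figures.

gear mesh 23/77 = 0.2987 → 46.9/0.2987 = 157.01 rev/s
gear mesh 115/48 = 2.3958 → 157.01/2.3958 = 65.536 rev/s
gear mesh 103/26 = 3.9615 → 65.536/3.9615 = 16.543 rev/s
chain 54/16 = 3.375 → 16.543/3.375 = 4.9016 rev/s
gear mesh 30/29 = 1.0345 → 4.9016/1.0345 = 4.7383 rev/s

4.74 rev/s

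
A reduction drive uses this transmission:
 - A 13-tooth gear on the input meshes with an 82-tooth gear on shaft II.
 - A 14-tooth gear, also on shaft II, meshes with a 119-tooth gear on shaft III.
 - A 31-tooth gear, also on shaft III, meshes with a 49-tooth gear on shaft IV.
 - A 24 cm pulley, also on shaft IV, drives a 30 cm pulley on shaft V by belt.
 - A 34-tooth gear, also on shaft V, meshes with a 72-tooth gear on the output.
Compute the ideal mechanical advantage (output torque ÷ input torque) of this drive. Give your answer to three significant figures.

Each stage contributes driven/driver: gear mesh 82/13 = 6.3077, gear mesh 119/14 = 8.5, gear mesh 49/31 = 1.5806, belt 30/24 = 1.25, gear mesh 72/34 = 2.1176.
Overall: 6.3077 × 8.5 × 1.5806 × 1.25 × 2.1176 = 224.33.

224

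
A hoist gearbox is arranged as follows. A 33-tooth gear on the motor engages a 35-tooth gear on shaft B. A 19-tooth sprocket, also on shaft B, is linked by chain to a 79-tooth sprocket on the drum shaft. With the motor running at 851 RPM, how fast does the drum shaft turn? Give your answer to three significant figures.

193 RPM

Gear mesh: ratio = 35/33 = 1.0606, so shaft B turns at 851 / 1.0606 = 802.37 RPM.
Chain: ratio = 79/19 = 4.1579, so the drum shaft turns at 802.37 / 4.1579 = 192.98 RPM.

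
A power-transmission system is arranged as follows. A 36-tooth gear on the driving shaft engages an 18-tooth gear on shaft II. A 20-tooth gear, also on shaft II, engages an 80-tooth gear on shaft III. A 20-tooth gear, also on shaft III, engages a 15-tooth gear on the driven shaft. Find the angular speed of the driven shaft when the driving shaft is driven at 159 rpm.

gear mesh 18/36 = 0.5 → 159/0.5 = 318 rpm
gear mesh 80/20 = 4 → 318/4 = 79.5 rpm
gear mesh 15/20 = 0.75 → 79.5/0.75 = 106 rpm

106 rpm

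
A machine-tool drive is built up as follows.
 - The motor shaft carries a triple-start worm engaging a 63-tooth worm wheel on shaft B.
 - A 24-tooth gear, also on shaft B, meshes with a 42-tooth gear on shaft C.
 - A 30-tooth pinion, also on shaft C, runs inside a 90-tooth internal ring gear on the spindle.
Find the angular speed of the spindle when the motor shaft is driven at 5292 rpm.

worm 63/3 = 21 → 5292/21 = 252 rpm
gear mesh 42/24 = 1.75 → 252/1.75 = 144 rpm
internal gear 90/30 = 3 → 144/3 = 48 rpm

48 rpm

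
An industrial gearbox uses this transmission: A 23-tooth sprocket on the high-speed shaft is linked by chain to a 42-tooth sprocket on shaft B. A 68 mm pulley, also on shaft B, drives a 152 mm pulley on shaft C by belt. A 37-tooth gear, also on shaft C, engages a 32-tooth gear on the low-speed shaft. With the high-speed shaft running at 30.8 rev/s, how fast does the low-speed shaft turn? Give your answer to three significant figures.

8.72 rev/s

chain 42/23 = 1.8261 → 30.8/1.8261 = 16.867 rev/s
belt 152/68 = 2.2353 → 16.867/2.2353 = 7.5456 rev/s
gear mesh 32/37 = 0.86486 → 7.5456/0.86486 = 8.7246 rev/s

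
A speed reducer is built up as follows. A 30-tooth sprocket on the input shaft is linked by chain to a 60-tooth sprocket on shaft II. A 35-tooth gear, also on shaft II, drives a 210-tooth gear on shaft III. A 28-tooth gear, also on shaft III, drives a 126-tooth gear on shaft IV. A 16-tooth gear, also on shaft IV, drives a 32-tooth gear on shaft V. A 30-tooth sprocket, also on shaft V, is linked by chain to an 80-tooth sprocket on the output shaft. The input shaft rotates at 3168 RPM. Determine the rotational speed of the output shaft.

11 RPM

Chain: ratio = 60/30 = 2, so shaft II turns at 3168 / 2 = 1584 RPM.
Gear mesh: ratio = 210/35 = 6, so shaft III turns at 1584 / 6 = 264 RPM.
Gear mesh: ratio = 126/28 = 4.5, so shaft IV turns at 264 / 4.5 = 58.667 RPM.
Gear mesh: ratio = 32/16 = 2, so shaft V turns at 58.667 / 2 = 29.333 RPM.
Chain: ratio = 80/30 = 2.6667, so the output shaft turns at 29.333 / 2.6667 = 11 RPM.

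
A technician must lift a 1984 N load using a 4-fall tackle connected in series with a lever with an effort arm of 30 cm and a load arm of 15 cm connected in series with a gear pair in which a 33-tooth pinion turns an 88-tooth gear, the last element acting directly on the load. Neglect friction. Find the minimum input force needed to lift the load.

93 N

Block-and-tackle MA = number of supporting rope parts = 4.
Lever MA = effort arm / load arm = 30/15 = 2.
Gear pair MA = 88/33 = 2.6667.
Combined ideal MA = 4 × 2 × 2.6667 = 21.333.
Effort = load / MA = 1984 / 21.333 = 93 N.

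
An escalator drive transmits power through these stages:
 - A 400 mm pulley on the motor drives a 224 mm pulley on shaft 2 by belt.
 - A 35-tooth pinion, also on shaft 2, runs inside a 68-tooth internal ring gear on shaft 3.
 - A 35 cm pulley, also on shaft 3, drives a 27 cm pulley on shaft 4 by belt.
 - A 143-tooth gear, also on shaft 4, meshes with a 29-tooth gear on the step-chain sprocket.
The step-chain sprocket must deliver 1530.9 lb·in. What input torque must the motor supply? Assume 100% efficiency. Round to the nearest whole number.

8994 lb·in

Overall ratio R = 0.56 × 1.9429 × 0.77143 × 0.2028 = 0.17021.
Input torque = output torque / R = 1530.9 / 0.17021 = 8994.2 lb·in.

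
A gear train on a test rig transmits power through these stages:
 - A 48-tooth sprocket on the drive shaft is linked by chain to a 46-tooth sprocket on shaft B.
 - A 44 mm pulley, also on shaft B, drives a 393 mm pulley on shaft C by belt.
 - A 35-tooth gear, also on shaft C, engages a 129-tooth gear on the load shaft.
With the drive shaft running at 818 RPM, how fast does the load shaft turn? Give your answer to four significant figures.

25.93 RPM

Chain: ratio = 46/48 = 0.95833, so shaft B turns at 818 / 0.95833 = 853.57 RPM.
Belt: ratio = 393/44 = 8.9318, so shaft C turns at 853.57 / 8.9318 = 95.565 RPM.
Gear mesh: ratio = 129/35 = 3.6857, so the load shaft turns at 95.565 / 3.6857 = 25.928 RPM.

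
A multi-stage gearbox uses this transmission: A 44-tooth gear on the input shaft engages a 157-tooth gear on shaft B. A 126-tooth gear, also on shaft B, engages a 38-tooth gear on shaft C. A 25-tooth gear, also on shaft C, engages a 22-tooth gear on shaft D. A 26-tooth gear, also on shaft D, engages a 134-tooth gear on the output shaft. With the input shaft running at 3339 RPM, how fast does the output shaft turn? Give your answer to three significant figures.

684 RPM

the input shaft → shaft B (gear mesh, 157/44): 3339 ÷ 3.5682 = 935.77 RPM
shaft B → shaft C (gear mesh, 38/126): 935.77 ÷ 0.30159 = 3102.8 RPM
shaft C → shaft D (gear mesh, 22/25): 3102.8 ÷ 0.88 = 3525.9 RPM
shaft D → the output shaft (gear mesh, 134/26): 3525.9 ÷ 5.1538 = 684.14 RPM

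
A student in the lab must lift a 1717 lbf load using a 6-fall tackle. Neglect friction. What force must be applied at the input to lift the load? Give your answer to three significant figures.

286 lbf

Block-and-tackle MA = number of supporting rope parts = 6.
Effort = load / MA = 1717 / 6 = 286.17 lbf.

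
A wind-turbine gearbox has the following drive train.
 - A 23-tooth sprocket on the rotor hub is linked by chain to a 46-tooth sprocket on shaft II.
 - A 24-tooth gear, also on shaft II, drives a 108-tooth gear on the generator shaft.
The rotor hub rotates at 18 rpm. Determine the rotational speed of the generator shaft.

Chain: ratio = 46/23 = 2, so shaft II turns at 18 / 2 = 9 rpm.
Gear mesh: ratio = 108/24 = 4.5, so the generator shaft turns at 9 / 4.5 = 2 rpm.

2 rpm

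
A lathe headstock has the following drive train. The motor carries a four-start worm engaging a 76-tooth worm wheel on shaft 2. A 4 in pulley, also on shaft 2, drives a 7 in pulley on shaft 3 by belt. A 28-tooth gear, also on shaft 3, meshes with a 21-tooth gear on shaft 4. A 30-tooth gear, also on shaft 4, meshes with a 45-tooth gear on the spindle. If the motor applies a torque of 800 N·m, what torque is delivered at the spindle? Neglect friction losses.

worm 76/4 = 19 → τ = 800·19 = 15200 N·m
belt 7/4 = 1.75 → τ = 15200·1.75 = 26600 N·m
gear mesh 21/28 = 0.75 → τ = 26600·0.75 = 19950 N·m
gear mesh 45/30 = 1.5 → τ = 19950·1.5 = 29925 N·m

29925 N·m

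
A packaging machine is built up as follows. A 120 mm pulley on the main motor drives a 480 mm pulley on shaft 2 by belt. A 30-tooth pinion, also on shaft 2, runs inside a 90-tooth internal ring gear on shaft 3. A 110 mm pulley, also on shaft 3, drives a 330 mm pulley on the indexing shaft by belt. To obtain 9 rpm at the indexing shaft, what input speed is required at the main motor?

Overall ratio R = 4 × 3 × 3 = 36.
Required input speed = output speed × R = 9 × 36 = 324 rpm.

324 rpm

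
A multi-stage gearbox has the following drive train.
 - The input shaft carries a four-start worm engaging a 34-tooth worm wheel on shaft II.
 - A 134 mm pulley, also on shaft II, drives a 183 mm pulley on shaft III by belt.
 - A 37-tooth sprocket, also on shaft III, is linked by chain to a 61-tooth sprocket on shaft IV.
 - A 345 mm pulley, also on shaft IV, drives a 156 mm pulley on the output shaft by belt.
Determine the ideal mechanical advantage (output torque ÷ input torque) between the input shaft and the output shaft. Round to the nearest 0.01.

Each stage contributes driven/driver: worm 34/4 = 8.5, belt 183/134 = 1.3657, chain 61/37 = 1.6486, belt 156/345 = 0.45217.
Overall: 8.5 × 1.3657 × 1.6486 × 0.45217 = 8.6536.

8.65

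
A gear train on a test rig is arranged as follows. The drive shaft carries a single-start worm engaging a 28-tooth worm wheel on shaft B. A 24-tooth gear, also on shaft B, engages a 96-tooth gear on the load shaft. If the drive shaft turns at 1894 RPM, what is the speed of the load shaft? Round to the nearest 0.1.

Worm: ratio = 28/1 = 28, so shaft B turns at 1894 / 28 = 67.643 RPM.
Gear mesh: ratio = 96/24 = 4, so the load shaft turns at 67.643 / 4 = 16.911 RPM.

16.9 RPM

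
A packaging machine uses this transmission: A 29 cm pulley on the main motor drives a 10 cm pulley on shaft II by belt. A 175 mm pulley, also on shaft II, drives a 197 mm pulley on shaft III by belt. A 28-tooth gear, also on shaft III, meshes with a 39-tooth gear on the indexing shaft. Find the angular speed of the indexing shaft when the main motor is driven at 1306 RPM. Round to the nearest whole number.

the main motor → shaft II (belt, 10/29): 1306 ÷ 0.34483 = 3787.4 RPM
shaft II → shaft III (belt, 197/175): 3787.4 ÷ 1.1257 = 3364.4 RPM
shaft III → the indexing shaft (gear mesh, 39/28): 3364.4 ÷ 1.3929 = 2415.5 RPM

2415 RPM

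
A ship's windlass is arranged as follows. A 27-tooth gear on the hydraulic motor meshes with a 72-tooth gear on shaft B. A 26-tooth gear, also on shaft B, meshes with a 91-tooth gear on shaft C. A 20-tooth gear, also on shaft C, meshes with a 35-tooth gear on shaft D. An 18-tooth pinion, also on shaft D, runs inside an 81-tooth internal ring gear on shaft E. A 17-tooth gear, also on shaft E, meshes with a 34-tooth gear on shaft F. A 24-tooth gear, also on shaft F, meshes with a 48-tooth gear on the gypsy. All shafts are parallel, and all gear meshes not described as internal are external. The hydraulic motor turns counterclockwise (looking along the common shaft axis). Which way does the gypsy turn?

clockwise

the hydraulic motor → shaft B: external mesh, 1 reversal → CW.
shaft B → shaft C: external mesh, 1 reversal → CCW.
shaft C → shaft D: external mesh, 1 reversal → CW.
shaft D → shaft E: internal mesh, same direction → CW.
shaft E → shaft F: external mesh, 1 reversal → CCW.
shaft F → the gypsy: external mesh, 1 reversal → CW.
5 reversals in total — an odd number — so the gypsy turns opposite to the hydraulic motor.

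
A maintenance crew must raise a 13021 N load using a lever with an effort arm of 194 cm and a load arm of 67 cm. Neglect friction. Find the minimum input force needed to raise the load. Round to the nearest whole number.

Lever MA = effort arm / load arm = 194/67 = 2.8955.
Effort = load / MA = 13021 / 2.8955 = 4496.9 N.

4497 N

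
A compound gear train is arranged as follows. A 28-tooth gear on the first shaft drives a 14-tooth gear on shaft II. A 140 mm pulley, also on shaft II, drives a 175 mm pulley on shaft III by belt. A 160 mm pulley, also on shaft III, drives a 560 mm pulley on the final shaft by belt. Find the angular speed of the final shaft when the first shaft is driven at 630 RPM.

288 RPM

the first shaft → shaft II (gear mesh, 14/28): 630 ÷ 0.5 = 1260 RPM
shaft II → shaft III (belt, 175/140): 1260 ÷ 1.25 = 1008 RPM
shaft III → the final shaft (belt, 560/160): 1008 ÷ 3.5 = 288 RPM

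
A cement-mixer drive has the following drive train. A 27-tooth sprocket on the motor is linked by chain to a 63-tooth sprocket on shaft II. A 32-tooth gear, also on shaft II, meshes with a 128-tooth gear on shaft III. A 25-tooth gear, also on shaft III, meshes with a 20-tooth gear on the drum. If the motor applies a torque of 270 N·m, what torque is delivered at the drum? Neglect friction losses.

Chain: ratio = 63/27 = 2.3333; torque at shaft II = 270 × 2.3333 = 630 N·m.
Gear mesh: ratio = 128/32 = 4; torque at shaft III = 630 × 4 = 2520 N·m.
Gear mesh: ratio = 20/25 = 0.8; torque at the drum = 2520 × 0.8 = 2016 N·m.

2016 N·m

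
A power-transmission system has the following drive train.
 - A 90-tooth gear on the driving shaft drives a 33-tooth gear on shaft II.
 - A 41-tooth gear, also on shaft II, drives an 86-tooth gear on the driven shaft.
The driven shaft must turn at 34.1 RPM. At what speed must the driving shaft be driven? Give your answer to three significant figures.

Overall ratio R = 0.36667 × 2.0976 = 0.76911.
Required input speed = output speed × R = 34.1 × 0.76911 = 26.227 RPM.

26.2 RPM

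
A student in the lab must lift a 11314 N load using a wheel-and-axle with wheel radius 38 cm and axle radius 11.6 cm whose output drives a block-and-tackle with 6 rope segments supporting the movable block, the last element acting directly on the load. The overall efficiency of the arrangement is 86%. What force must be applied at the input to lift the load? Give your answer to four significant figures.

Wheel-and-axle MA = R/r = 38/11.6 = 3.2759.
Block-and-tackle MA = number of supporting rope parts = 6.
Combined ideal MA = 3.2759 × 6 = 19.655.
Actual MA = 19.655 × 0.86 = 16.903.
Effort = load / actual MA = 11314 / 16.903 = 669.33 N.

669.3 N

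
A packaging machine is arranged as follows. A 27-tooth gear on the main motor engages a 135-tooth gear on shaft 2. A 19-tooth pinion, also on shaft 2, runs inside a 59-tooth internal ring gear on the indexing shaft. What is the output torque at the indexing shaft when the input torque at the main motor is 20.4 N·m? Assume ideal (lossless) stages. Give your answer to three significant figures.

317 N·m

Gear mesh: ratio = 135/27 = 5; torque at shaft 2 = 20.4 × 5 = 102 N·m.
Internal gear: ratio = 59/19 = 3.1053; torque at the indexing shaft = 102 × 3.1053 = 316.74 N·m.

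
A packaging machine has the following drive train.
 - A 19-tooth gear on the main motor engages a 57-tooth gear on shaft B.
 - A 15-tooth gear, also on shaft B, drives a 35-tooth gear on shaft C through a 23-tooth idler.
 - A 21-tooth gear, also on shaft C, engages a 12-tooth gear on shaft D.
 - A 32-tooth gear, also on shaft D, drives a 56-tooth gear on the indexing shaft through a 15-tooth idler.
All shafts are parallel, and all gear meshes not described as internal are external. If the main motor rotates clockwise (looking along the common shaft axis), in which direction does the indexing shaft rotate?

the main motor → shaft B: external mesh, 1 reversal → CCW.
shaft B → shaft C: driver → idler → driven is 2 external meshes, 2 reversals → CCW.
shaft C → shaft D: external mesh, 1 reversal → CW.
shaft D → the indexing shaft: driver → idler → driven is 2 external meshes, 2 reversals → CW.
6 reversals in total — an even number — so the indexing shaft turns the same way as the main motor.

clockwise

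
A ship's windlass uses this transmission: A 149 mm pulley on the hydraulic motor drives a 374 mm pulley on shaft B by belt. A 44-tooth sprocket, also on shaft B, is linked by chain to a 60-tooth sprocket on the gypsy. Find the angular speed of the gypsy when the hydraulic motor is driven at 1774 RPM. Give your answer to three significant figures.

518 RPM

Belt: ratio = 374/149 = 2.5101, so shaft B turns at 1774 / 2.5101 = 706.75 RPM.
Chain: ratio = 60/44 = 1.3636, so the gypsy turns at 706.75 / 1.3636 = 518.29 RPM.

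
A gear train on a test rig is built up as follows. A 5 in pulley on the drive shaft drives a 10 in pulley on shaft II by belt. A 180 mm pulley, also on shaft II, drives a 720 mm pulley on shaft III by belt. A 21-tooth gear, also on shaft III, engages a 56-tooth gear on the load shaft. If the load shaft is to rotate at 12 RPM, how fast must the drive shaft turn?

256 RPM

Overall ratio R = 2 × 4 × 2.6667 = 21.333.
Required input speed = output speed × R = 12 × 21.333 = 256 RPM.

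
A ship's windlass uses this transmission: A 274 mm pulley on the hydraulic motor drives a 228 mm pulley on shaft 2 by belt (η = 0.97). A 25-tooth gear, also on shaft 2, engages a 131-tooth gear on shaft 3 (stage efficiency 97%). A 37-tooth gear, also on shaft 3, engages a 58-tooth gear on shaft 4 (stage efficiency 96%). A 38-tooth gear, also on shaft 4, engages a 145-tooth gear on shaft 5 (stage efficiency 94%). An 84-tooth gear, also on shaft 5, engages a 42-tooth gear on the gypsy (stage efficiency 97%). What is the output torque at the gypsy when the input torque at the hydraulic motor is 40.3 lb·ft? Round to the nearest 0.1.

belt 228/274 = 0.83212 → τ = 40.3·0.83212·0.97 = 32.528 lb·ft
gear mesh 131/25 = 5.24 → τ = 32.528·5.24·0.97 = 165.33 lb·ft
gear mesh 58/37 = 1.5676 → τ = 165.33·1.5676·0.96 = 248.81 lb·ft
gear mesh 145/38 = 3.8158 → τ = 248.81·3.8158·0.94 = 892.43 lb·ft
gear mesh 42/84 = 0.5 → τ = 892.43·0.5·0.97 = 432.83 lb·ft

432.8 lb·ft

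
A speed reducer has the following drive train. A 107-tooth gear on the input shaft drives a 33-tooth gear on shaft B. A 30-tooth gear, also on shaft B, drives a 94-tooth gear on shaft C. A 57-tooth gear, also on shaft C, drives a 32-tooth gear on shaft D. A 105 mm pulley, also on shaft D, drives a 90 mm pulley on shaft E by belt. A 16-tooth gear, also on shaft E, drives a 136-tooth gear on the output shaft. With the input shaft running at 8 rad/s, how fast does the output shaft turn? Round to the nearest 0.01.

Gear mesh: ratio = 33/107 = 0.30841, so shaft B turns at 8 / 0.30841 = 25.939 rad/s.
Gear mesh: ratio = 94/30 = 3.1333, so shaft C turns at 25.939 / 3.1333 = 8.2785 rad/s.
Gear mesh: ratio = 32/57 = 0.5614, so shaft D turns at 8.2785 / 0.5614 = 14.746 rad/s.
Belt: ratio = 90/105 = 0.85714, so shaft E turns at 14.746 / 0.85714 = 17.204 rad/s.
Gear mesh: ratio = 136/16 = 8.5, so the output shaft turns at 17.204 / 8.5 = 2.024 rad/s.

2.02 rad/s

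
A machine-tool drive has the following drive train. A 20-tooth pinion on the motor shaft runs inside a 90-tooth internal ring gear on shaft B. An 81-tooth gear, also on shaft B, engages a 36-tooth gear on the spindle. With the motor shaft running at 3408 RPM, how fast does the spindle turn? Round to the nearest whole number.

1704 RPM

the motor shaft → shaft B (internal gear, 90/20): 3408 ÷ 4.5 = 757.33 RPM
shaft B → the spindle (gear mesh, 36/81): 757.33 ÷ 0.44444 = 1704 RPM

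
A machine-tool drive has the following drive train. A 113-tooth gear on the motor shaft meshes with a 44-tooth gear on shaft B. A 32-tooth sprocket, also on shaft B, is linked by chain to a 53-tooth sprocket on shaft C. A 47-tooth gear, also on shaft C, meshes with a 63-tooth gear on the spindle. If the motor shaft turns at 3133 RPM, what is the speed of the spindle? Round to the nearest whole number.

3624 RPM

gear mesh 44/113 = 0.38938 → 3133/0.38938 = 8046.1 RPM
chain 53/32 = 1.6562 → 8046.1/1.6562 = 4858 RPM
gear mesh 63/47 = 1.3404 → 4858/1.3404 = 3624.2 RPM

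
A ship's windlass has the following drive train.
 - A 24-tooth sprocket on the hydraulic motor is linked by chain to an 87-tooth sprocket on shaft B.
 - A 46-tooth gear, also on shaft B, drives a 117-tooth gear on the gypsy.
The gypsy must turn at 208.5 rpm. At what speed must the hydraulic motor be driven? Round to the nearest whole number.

Overall ratio R = 3.625 × 2.5435 = 9.2201.
Required input speed = output speed × R = 208.5 × 9.2201 = 1922.4 rpm.

1922 rpm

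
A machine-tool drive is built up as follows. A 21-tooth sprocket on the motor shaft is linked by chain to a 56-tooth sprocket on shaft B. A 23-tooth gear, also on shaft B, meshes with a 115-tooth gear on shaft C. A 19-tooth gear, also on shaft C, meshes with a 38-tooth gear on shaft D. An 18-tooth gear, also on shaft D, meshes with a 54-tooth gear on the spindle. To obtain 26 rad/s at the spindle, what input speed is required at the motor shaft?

2080 rad/s

Overall ratio R = 2.6667 × 5 × 2 × 3 = 80.
Required input speed = output speed × R = 26 × 80 = 2080 rad/s.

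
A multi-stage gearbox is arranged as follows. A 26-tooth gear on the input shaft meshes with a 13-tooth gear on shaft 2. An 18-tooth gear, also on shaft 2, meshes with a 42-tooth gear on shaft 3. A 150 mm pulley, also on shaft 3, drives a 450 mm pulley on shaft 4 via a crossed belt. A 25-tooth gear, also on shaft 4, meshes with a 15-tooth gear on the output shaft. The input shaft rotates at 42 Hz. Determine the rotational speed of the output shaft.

20 Hz

gear mesh 13/26 = 0.5 → 42/0.5 = 84 Hz
gear mesh 42/18 = 2.3333 → 84/2.3333 = 36 Hz
belt 450/150 = 3 → 36/3 = 12 Hz
gear mesh 15/25 = 0.6 → 12/0.6 = 20 Hz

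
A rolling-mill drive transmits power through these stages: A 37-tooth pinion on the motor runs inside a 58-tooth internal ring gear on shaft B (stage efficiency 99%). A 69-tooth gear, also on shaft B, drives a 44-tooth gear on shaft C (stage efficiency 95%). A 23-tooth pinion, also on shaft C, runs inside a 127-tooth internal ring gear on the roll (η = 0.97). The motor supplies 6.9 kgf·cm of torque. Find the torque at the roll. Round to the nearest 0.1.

34.7 kgf·cm

Internal gear: ratio = 58/37 = 1.5676; torque at shaft B = 6.9 × 1.5676 × 0.99 = 10.708 kgf·cm.
Gear mesh: ratio = 44/69 = 0.63768; torque at shaft C = 10.708 × 0.63768 × 0.95 = 6.4869 kgf·cm.
Internal gear: ratio = 127/23 = 5.5217; torque at the roll = 6.4869 × 5.5217 × 0.97 = 34.744 kgf·cm.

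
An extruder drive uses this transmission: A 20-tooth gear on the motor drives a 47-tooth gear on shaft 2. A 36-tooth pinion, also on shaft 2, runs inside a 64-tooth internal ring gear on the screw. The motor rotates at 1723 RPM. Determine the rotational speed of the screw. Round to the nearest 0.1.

412.4 RPM

Gear mesh: ratio = 47/20 = 2.35, so shaft 2 turns at 1723 / 2.35 = 733.19 RPM.
Internal gear: ratio = 64/36 = 1.7778, so the screw turns at 733.19 / 1.7778 = 412.42 RPM.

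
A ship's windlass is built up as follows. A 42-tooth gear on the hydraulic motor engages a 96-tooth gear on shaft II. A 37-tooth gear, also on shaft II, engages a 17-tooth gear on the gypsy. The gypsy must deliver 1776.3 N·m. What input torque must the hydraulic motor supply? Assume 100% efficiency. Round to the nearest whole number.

Overall ratio R = 2.2857 × 0.45946 = 1.0502.
Input torque = output torque / R = 1776.3 / 1.0502 = 1691.4 N·m.

1691 N·m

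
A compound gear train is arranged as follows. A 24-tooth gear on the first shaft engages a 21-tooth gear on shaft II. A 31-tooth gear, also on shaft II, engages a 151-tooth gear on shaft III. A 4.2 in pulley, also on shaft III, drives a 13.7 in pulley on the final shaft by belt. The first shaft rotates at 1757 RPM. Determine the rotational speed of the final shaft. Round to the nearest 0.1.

126.4 RPM

gear mesh 21/24 = 0.875 → 1757/0.875 = 2008 RPM
gear mesh 151/31 = 4.871 → 2008/4.871 = 412.24 RPM
belt 13.7/4.2 = 3.2619 → 412.24/3.2619 = 126.38 RPM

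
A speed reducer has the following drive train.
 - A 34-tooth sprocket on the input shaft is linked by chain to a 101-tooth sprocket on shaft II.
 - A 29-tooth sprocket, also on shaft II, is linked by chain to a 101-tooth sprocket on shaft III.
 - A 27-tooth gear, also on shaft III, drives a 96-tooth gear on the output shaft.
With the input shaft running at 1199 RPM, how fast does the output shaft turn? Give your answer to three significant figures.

32.6 RPM

Chain: ratio = 101/34 = 2.9706, so shaft II turns at 1199 / 2.9706 = 403.62 RPM.
Chain: ratio = 101/29 = 3.4828, so shaft III turns at 403.62 / 3.4828 = 115.89 RPM.
Gear mesh: ratio = 96/27 = 3.5556, so the output shaft turns at 115.89 / 3.5556 = 32.595 RPM.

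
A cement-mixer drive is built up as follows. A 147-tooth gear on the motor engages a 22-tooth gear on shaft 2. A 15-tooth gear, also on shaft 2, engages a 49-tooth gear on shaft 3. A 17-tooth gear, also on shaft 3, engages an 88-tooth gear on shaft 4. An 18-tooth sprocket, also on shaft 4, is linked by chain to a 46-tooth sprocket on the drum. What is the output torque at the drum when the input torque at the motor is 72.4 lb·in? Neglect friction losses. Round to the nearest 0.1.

468.2 lb·in

gear mesh 22/147 = 0.14966 → τ = 72.4·0.14966 = 10.835 lb·in
gear mesh 49/15 = 3.2667 → τ = 10.835·3.2667 = 35.396 lb·in
gear mesh 88/17 = 5.1765 → τ = 35.396·5.1765 = 183.22 lb·in
chain 46/18 = 2.5556 → τ = 183.22·2.5556 = 468.24 lb·in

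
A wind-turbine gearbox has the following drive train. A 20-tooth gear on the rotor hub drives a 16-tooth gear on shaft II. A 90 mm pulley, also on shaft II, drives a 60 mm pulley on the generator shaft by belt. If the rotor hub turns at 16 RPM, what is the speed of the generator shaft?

30 RPM

the rotor hub → shaft II (gear mesh, 16/20): 16 ÷ 0.8 = 20 RPM
shaft II → the generator shaft (belt, 60/90): 20 ÷ 0.66667 = 30 RPM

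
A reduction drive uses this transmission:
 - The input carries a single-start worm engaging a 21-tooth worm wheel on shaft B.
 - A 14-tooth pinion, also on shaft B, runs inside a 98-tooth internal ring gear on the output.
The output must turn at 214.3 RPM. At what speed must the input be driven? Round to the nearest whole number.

31502 RPM

Overall ratio R = 21 × 7 = 147.
Required input speed = output speed × R = 214.3 × 147 = 31502 RPM.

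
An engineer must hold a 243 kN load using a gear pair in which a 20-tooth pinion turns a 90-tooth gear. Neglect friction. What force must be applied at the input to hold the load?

54 kN

Gear pair MA = 90/20 = 4.5.
Effort = load / MA = 243 / 4.5 = 54 kN.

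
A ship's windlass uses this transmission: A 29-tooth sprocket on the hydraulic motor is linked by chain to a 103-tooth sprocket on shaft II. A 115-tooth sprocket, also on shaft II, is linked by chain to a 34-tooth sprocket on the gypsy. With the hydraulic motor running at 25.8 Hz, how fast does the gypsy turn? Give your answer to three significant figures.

24.6 Hz

chain 103/29 = 3.5517 → 25.8/3.5517 = 7.2641 Hz
chain 34/115 = 0.29565 → 7.2641/0.29565 = 24.57 Hz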